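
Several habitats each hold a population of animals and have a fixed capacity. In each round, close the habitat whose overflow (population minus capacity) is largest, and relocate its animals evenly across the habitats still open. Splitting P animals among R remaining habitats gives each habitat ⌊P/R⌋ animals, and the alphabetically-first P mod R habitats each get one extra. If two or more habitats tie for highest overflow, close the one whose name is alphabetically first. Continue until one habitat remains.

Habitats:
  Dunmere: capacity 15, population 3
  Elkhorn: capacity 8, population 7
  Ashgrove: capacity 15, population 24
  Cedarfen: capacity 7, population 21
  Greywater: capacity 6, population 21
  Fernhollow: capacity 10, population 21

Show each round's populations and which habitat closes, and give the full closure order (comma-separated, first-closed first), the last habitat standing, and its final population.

Round 1: Ashgrove=24 Cedarfen=21 Dunmere=3 Elkhorn=7 Fernhollow=21 Greywater=21 → close Greywater (overflow 15)
  21÷5 = 4 each, +1 to first 1
Round 2: Ashgrove=29 Cedarfen=25 Dunmere=7 Elkhorn=11 Fernhollow=25 → close Cedarfen (overflow 18)
  25÷4 = 6 each, +1 to first 1
Round 3: Ashgrove=36 Dunmere=13 Elkhorn=17 Fernhollow=31 → close Ashgrove (overflow 21)
  36÷3 = 12 each, +1 to first 0
Round 4: Dunmere=25 Elkhorn=29 Fernhollow=43 → close Fernhollow (overflow 33)
  43÷2 = 21 each, +1 to first 1
Round 5: Dunmere=47 Elkhorn=50 → close Elkhorn (overflow 42)
  50÷1 = 50 each, +1 to first 0

Closure order: Greywater, Cedarfen, Ashgrove, Fernhollow, Elkhorn
Last habitat: Dunmere with 97 animals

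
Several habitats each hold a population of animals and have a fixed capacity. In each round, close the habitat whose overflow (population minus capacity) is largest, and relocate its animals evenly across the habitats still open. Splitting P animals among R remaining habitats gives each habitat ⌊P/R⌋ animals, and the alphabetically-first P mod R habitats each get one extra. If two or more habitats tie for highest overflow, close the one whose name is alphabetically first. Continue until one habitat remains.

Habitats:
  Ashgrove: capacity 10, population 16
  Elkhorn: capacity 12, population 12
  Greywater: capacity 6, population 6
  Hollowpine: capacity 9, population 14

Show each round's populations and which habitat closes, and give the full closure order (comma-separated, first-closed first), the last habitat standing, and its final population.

Round 1: Ashgrove=16 Elkhorn=12 Greywater=6 Hollowpine=14 → close Ashgrove (overflow 6)
  16÷3 = 5 each, +1 to first 1
Round 2: Elkhorn=18 Greywater=11 Hollowpine=19 → close Hollowpine (overflow 10)
  19÷2 = 9 each, +1 to first 1
Round 3: Elkhorn=28 Greywater=20 → close Elkhorn (overflow 16)
  28÷1 = 28 each, +1 to first 0

Closure order: Ashgrove, Hollowpine, Elkhorn
Last habitat: Greywater with 48 animals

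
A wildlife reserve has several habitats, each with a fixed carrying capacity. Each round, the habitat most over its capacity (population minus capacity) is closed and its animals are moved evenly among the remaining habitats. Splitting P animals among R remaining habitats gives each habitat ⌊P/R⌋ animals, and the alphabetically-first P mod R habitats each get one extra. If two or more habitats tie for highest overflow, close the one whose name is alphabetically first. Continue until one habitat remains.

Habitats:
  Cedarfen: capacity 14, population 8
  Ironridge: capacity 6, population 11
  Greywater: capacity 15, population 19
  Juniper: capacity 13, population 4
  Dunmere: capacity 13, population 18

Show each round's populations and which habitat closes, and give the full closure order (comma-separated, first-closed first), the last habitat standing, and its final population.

Round 1: Cedarfen=8 Dunmere=18 Greywater=19 Ironridge=11 Juniper=4 → close Dunmere (overflow 5)
  18÷4 = 4 each, +1 to first 2
Round 2: Cedarfen=13 Greywater=24 Ironridge=15 Juniper=8 → close Greywater (overflow 9)
  24÷3 = 8 each, +1 to first 0
Round 3: Cedarfen=21 Ironridge=23 Juniper=16 → close Ironridge (overflow 17)
  23÷2 = 11 each, +1 to first 1
Round 4: Cedarfen=33 Juniper=27 → close Cedarfen (overflow 19)
  33÷1 = 33 each, +1 to first 0

Closure order: Dunmere, Greywater, Ironridge, Cedarfen
Last habitat: Juniper with 60 animals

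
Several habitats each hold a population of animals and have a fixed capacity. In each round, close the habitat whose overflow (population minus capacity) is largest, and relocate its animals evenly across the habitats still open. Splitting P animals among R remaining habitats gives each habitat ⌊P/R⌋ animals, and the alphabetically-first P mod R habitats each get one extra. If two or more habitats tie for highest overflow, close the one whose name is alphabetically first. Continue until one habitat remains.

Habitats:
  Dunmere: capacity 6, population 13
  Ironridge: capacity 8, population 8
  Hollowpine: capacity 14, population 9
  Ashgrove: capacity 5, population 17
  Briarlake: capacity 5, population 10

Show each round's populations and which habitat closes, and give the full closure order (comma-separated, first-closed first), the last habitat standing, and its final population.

Round 1: Ashgrove=17 Briarlake=10 Dunmere=13 Hollowpine=9 Ironridge=8 → close Ashgrove (overflow 12)
  17÷4 = 4 each, +1 to first 1
Round 2: Briarlake=15 Dunmere=17 Hollowpine=13 Ironridge=12 → close Dunmere (overflow 11)
  17÷3 = 5 each, +1 to first 2
Round 3: Briarlake=21 Hollowpine=19 Ironridge=17 → close Briarlake (overflow 16)
  21÷2 = 10 each, +1 to first 1
Round 4: Hollowpine=30 Ironridge=27 → close Ironridge (overflow 19)
  27÷1 = 27 each, +1 to first 0

Closure order: Ashgrove, Dunmere, Briarlake, Ironridge
Last habitat: Hollowpine with 57 animals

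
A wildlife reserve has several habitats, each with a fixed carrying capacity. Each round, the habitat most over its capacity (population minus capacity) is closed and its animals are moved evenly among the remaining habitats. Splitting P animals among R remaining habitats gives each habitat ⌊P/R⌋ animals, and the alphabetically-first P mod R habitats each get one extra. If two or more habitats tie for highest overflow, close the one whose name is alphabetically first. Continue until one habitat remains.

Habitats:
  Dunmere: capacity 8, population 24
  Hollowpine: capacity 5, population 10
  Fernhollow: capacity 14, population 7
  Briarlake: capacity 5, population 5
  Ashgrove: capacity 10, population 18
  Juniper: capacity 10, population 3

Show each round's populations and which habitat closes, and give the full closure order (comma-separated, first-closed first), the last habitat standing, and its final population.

Closure order: Dunmere, Ashgrove, Hollowpine, Briarlake, Fernhollow
Last habitat: Juniper with 67 animals

Round 1: Ashgrove=18 Briarlake=5 Dunmere=24 Fernhollow=7 Hollowpine=10 Juniper=3 → close Dunmere (overflow 16)
  24÷5 = 4 each, +1 to first 4
Round 2: Ashgrove=23 Briarlake=10 Fernhollow=12 Hollowpine=15 Juniper=7 → close Ashgrove (overflow 13)
  23÷4 = 5 each, +1 to first 3
Round 3: Briarlake=16 Fernhollow=18 Hollowpine=21 Juniper=12 → close Hollowpine (overflow 16)
  21÷3 = 7 each, +1 to first 0
Round 4: Briarlake=23 Fernhollow=25 Juniper=19 → close Briarlake (overflow 18)
  23÷2 = 11 each, +1 to first 1
Round 5: Fernhollow=37 Juniper=30 → close Fernhollow (overflow 23)
  37÷1 = 37 each, +1 to first 0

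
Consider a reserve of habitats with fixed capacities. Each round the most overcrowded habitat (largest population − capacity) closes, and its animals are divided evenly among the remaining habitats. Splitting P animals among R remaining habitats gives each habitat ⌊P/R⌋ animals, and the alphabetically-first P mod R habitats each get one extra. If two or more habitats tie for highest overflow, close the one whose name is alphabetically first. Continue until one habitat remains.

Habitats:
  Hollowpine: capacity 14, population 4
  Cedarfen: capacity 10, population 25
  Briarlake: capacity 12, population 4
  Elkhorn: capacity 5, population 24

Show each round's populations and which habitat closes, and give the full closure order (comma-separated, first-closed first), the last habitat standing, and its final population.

Round 1: Briarlake=4 Cedarfen=25 Elkhorn=24 Hollowpine=4 → close Elkhorn (overflow 19)
  24÷3 = 8 each, +1 to first 0
Round 2: Briarlake=12 Cedarfen=33 Hollowpine=12 → close Cedarfen (overflow 23)
  33÷2 = 16 each, +1 to first 1
Round 3: Briarlake=29 Hollowpine=28 → close Briarlake (overflow 17)
  29÷1 = 29 each, +1 to first 0

Closure order: Elkhorn, Cedarfen, Briarlake
Last habitat: Hollowpine with 57 animals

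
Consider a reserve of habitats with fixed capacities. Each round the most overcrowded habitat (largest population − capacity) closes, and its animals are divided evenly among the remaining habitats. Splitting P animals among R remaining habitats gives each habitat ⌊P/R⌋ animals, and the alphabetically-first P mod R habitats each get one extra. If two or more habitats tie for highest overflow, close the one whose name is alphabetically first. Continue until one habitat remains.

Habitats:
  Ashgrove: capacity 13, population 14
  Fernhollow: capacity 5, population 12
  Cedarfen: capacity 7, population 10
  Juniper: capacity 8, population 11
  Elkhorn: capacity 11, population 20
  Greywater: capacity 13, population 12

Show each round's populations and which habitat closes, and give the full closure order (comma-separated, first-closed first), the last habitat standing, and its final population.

Round 1: Ashgrove=14 Cedarfen=10 Elkhorn=20 Fernhollow=12 Greywater=12 Juniper=11 → close Elkhorn (overflow 9)
  20÷5 = 4 each, +1 to first 0
Round 2: Ashgrove=18 Cedarfen=14 Fernhollow=16 Greywater=16 Juniper=15 → close Fernhollow (overflow 11)
  16÷4 = 4 each, +1 to first 0
Round 3: Ashgrove=22 Cedarfen=18 Greywater=20 Juniper=19 → close Cedarfen (overflow 11)
  18÷3 = 6 each, +1 to first 0
Round 4: Ashgrove=28 Greywater=26 Juniper=25 → close Juniper (overflow 17)
  25÷2 = 12 each, +1 to first 1
Round 5: Ashgrove=41 Greywater=38 → close Ashgrove (overflow 28)
  41÷1 = 41 each, +1 to first 0

Closure order: Elkhorn, Fernhollow, Cedarfen, Juniper, Ashgrove
Last habitat: Greywater with 79 animals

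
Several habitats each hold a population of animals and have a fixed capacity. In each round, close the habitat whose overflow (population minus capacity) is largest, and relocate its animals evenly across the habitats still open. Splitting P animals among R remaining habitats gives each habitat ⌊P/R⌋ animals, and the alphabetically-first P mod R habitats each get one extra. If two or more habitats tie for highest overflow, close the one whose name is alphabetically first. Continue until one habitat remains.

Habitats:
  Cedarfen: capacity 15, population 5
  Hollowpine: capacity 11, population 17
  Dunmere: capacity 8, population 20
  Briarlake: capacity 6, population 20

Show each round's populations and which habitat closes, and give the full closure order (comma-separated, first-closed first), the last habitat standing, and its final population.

Closure order: Briarlake, Dunmere, Hollowpine
Last habitat: Cedarfen with 62 animals

Round 1: Briarlake=20 Cedarfen=5 Dunmere=20 Hollowpine=17 → close Briarlake (overflow 14)
  20÷3 = 6 each, +1 to first 2
Round 2: Cedarfen=12 Dunmere=27 Hollowpine=23 → close Dunmere (overflow 19)
  27÷2 = 13 each, +1 to first 1
Round 3: Cedarfen=26 Hollowpine=36 → close Hollowpine (overflow 25)
  36÷1 = 36 each, +1 to first 0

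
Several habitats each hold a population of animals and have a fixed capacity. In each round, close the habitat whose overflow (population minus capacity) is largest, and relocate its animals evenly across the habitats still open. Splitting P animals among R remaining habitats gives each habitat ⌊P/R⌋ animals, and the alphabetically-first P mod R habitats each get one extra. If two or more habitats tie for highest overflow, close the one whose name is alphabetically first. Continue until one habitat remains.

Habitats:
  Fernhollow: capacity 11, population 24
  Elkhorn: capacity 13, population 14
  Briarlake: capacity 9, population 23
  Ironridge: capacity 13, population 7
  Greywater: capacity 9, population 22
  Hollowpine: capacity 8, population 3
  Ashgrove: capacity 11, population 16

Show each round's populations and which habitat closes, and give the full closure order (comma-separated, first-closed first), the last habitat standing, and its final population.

Closure order: Briarlake, Fernhollow, Greywater, Ashgrove, Elkhorn, Hollowpine
Last habitat: Ironridge with 109 animals

Round 1: Ashgrove=16 Briarlake=23 Elkhorn=14 Fernhollow=24 Greywater=22 Hollowpine=3 Ironridge=7 → close Briarlake (overflow 14)
  23÷6 = 3 each, +1 to first 5
Round 2: Ashgrove=20 Elkhorn=18 Fernhollow=28 Greywater=26 Hollowpine=7 Ironridge=10 → close Fernhollow (overflow 17)
  28÷5 = 5 each, +1 to first 3
Round 3: Ashgrove=26 Elkhorn=24 Greywater=32 Hollowpine=12 Ironridge=15 → close Greywater (overflow 23)
  32÷4 = 8 each, +1 to first 0
Round 4: Ashgrove=34 Elkhorn=32 Hollowpine=20 Ironridge=23 → close Ashgrove (overflow 23)
  34÷3 = 11 each, +1 to first 1
Round 5: Elkhorn=44 Hollowpine=31 Ironridge=34 → close Elkhorn (overflow 31)
  44÷2 = 22 each, +1 to first 0
Round 6: Hollowpine=53 Ironridge=56 → close Hollowpine (overflow 45)
  53÷1 = 53 each, +1 to first 0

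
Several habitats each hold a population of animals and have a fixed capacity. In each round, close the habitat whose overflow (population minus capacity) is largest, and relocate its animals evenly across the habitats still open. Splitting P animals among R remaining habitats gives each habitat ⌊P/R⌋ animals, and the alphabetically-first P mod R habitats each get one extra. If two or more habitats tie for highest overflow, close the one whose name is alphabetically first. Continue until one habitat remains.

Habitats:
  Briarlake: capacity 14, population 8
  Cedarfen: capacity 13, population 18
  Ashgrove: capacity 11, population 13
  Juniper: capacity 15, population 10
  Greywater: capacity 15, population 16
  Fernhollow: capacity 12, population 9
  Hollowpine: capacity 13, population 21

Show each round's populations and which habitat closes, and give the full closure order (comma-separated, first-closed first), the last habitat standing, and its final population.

Round 1: Ashgrove=13 Briarlake=8 Cedarfen=18 Fernhollow=9 Greywater=16 Hollowpine=21 Juniper=10 → close Hollowpine (overflow 8)
  21÷6 = 3 each, +1 to first 3
Round 2: Ashgrove=17 Briarlake=12 Cedarfen=22 Fernhollow=12 Greywater=19 Juniper=13 → close Cedarfen (overflow 9)
  22÷5 = 4 each, +1 to first 2
Round 3: Ashgrove=22 Briarlake=17 Fernhollow=16 Greywater=23 Juniper=17 → close Ashgrove (overflow 11)
  22÷4 = 5 each, +1 to first 2
Round 4: Briarlake=23 Fernhollow=22 Greywater=28 Juniper=22 → close Greywater (overflow 13)
  28÷3 = 9 each, +1 to first 1
Round 5: Briarlake=33 Fernhollow=31 Juniper=31 → close Briarlake (overflow 19)
  33÷2 = 16 each, +1 to first 1
Round 6: Fernhollow=48 Juniper=47 → close Fernhollow (overflow 36)
  48÷1 = 48 each, +1 to first 0

Closure order: Hollowpine, Cedarfen, Ashgrove, Greywater, Briarlake, Fernhollow
Last habitat: Juniper with 95 animals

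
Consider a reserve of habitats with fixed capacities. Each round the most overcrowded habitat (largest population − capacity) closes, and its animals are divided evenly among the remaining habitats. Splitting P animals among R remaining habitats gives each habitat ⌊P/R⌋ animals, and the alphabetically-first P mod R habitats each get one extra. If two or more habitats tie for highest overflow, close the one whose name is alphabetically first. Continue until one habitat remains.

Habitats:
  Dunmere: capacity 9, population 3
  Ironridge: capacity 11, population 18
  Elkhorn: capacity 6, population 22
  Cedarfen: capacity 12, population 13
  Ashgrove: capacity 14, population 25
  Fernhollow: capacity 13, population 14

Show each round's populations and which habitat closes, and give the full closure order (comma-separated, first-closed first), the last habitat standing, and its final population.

Round 1: Ashgrove=25 Cedarfen=13 Dunmere=3 Elkhorn=22 Fernhollow=14 Ironridge=18 → close Elkhorn (overflow 16)
  22÷5 = 4 each, +1 to first 2
Round 2: Ashgrove=30 Cedarfen=18 Dunmere=7 Fernhollow=18 Ironridge=22 → close Ashgrove (overflow 16)
  30÷4 = 7 each, +1 to first 2
Round 3: Cedarfen=26 Dunmere=15 Fernhollow=25 Ironridge=29 → close Ironridge (overflow 18)
  29÷3 = 9 each, +1 to first 2
Round 4: Cedarfen=36 Dunmere=25 Fernhollow=34 → close Cedarfen (overflow 24)
  36÷2 = 18 each, +1 to first 0
Round 5: Dunmere=43 Fernhollow=52 → close Fernhollow (overflow 39)
  52÷1 = 52 each, +1 to first 0

Closure order: Elkhorn, Ashgrove, Ironridge, Cedarfen, Fernhollow
Last habitat: Dunmere with 95 animals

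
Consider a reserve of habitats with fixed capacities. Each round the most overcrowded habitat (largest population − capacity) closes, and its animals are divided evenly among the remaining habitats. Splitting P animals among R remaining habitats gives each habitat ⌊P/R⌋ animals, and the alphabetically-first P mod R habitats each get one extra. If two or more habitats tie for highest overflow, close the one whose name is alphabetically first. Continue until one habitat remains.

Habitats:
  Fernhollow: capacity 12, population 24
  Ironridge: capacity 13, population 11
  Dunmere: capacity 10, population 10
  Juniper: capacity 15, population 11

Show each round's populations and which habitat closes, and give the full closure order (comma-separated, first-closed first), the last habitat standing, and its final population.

Closure order: Fernhollow, Dunmere, Ironridge
Last habitat: Juniper with 56 animals

Round 1: Dunmere=10 Fernhollow=24 Ironridge=11 Juniper=11 → close Fernhollow (overflow 12)
  24÷3 = 8 each, +1 to first 0
Round 2: Dunmere=18 Ironridge=19 Juniper=19 → close Dunmere (overflow 8)
  18÷2 = 9 each, +1 to first 0
Round 3: Ironridge=28 Juniper=28 → close Ironridge (overflow 15)
  28÷1 = 28 each, +1 to first 0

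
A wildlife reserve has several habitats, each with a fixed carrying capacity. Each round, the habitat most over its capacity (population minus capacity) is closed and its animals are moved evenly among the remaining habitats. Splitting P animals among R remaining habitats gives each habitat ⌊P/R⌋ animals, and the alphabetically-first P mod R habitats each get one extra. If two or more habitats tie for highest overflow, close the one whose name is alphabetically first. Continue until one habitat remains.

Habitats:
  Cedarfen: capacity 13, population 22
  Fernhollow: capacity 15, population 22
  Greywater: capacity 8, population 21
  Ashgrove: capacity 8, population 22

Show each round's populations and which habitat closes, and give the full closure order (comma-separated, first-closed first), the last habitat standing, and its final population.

Round 1: Ashgrove=22 Cedarfen=22 Fernhollow=22 Greywater=21 → close Ashgrove (overflow 14)
  22÷3 = 7 each, +1 to first 1
Round 2: Cedarfen=30 Fernhollow=29 Greywater=28 → close Greywater (overflow 20)
  28÷2 = 14 each, +1 to first 0
Round 3: Cedarfen=44 Fernhollow=43 → close Cedarfen (overflow 31)
  44÷1 = 44 each, +1 to first 0

Closure order: Ashgrove, Greywater, Cedarfen
Last habitat: Fernhollow with 87 animals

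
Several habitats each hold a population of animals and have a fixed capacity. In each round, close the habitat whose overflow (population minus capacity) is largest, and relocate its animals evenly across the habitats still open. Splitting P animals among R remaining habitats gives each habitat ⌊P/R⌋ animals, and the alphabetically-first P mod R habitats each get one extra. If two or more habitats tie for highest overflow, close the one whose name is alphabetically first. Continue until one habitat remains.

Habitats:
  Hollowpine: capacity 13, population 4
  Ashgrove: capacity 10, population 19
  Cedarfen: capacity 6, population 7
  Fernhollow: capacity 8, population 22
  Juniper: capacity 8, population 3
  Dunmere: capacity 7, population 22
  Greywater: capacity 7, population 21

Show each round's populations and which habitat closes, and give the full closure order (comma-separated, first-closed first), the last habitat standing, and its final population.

Round 1: Ashgrove=19 Cedarfen=7 Dunmere=22 Fernhollow=22 Greywater=21 Hollowpine=4 Juniper=3 → close Dunmere (overflow 15)
  22÷6 = 3 each, +1 to first 4
Round 2: Ashgrove=23 Cedarfen=11 Fernhollow=26 Greywater=25 Hollowpine=7 Juniper=6 → close Fernhollow (overflow 18)
  26÷5 = 5 each, +1 to first 1
Round 3: Ashgrove=29 Cedarfen=16 Greywater=30 Hollowpine=12 Juniper=11 → close Greywater (overflow 23)
  30÷4 = 7 each, +1 to first 2
Round 4: Ashgrove=37 Cedarfen=24 Hollowpine=19 Juniper=18 → close Ashgrove (overflow 27)
  37÷3 = 12 each, +1 to first 1
Round 5: Cedarfen=37 Hollowpine=31 Juniper=30 → close Cedarfen (overflow 31)
  37÷2 = 18 each, +1 to first 1
Round 6: Hollowpine=50 Juniper=48 → close Juniper (overflow 40)
  48÷1 = 48 each, +1 to first 0

Closure order: Dunmere, Fernhollow, Greywater, Ashgrove, Cedarfen, Juniper
Last habitat: Hollowpine with 98 animals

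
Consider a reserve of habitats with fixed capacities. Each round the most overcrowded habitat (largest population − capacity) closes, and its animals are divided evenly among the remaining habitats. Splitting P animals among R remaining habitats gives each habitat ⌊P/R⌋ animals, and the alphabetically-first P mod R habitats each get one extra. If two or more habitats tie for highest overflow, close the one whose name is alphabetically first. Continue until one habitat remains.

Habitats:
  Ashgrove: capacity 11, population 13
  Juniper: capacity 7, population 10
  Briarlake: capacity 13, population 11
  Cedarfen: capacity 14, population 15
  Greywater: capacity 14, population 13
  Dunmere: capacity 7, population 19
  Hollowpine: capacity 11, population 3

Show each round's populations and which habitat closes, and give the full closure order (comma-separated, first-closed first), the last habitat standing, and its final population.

Round 1: Ashgrove=13 Briarlake=11 Cedarfen=15 Dunmere=19 Greywater=13 Hollowpine=3 Juniper=10 → close Dunmere (overflow 12)
  19÷6 = 3 each, +1 to first 1
Round 2: Ashgrove=17 Briarlake=14 Cedarfen=18 Greywater=16 Hollowpine=6 Juniper=13 → close Ashgrove (overflow 6)
  17÷5 = 3 each, +1 to first 2
Round 3: Briarlake=18 Cedarfen=22 Greywater=19 Hollowpine=9 Juniper=16 → close Juniper (overflow 9)
  16÷4 = 4 each, +1 to first 0
Round 4: Briarlake=22 Cedarfen=26 Greywater=23 Hollowpine=13 → close Cedarfen (overflow 12)
  26÷3 = 8 each, +1 to first 2
Round 5: Briarlake=31 Greywater=32 Hollowpine=21 → close Briarlake (overflow 18)
  31÷2 = 15 each, +1 to first 1
Round 6: Greywater=48 Hollowpine=36 → close Greywater (overflow 34)
  48÷1 = 48 each, +1 to first 0

Closure order: Dunmere, Ashgrove, Juniper, Cedarfen, Briarlake, Greywater
Last habitat: Hollowpine with 84 animals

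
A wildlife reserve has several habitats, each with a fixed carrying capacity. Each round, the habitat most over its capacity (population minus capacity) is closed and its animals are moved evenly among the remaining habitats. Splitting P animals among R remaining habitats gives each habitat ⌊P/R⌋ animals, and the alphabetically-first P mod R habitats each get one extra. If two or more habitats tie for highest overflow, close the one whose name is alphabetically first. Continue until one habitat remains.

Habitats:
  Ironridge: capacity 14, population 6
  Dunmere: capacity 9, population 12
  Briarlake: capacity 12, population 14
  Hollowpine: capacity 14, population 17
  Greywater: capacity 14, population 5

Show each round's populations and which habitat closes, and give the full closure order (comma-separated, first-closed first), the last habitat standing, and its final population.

Round 1: Briarlake=14 Dunmere=12 Greywater=5 Hollowpine=17 Ironridge=6 → close Dunmere (overflow 3)
  12÷4 = 3 each, +1 to first 0
Round 2: Briarlake=17 Greywater=8 Hollowpine=20 Ironridge=9 → close Hollowpine (overflow 6)
  20÷3 = 6 each, +1 to first 2
Round 3: Briarlake=24 Greywater=15 Ironridge=15 → close Briarlake (overflow 12)
  24÷2 = 12 each, +1 to first 0
Round 4: Greywater=27 Ironridge=27 → close Greywater (overflow 13)
  27÷1 = 27 each, +1 to first 0

Closure order: Dunmere, Hollowpine, Briarlake, Greywater
Last habitat: Ironridge with 54 animals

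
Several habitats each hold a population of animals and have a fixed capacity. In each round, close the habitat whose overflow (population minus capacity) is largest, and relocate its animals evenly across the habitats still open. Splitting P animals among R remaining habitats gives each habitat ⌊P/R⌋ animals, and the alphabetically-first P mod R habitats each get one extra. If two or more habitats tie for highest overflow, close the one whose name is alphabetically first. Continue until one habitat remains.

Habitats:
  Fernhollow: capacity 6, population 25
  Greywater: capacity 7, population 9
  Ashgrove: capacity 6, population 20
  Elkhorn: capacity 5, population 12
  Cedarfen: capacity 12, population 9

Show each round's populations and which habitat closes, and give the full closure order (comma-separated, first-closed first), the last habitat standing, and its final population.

Round 1: Ashgrove=20 Cedarfen=9 Elkhorn=12 Fernhollow=25 Greywater=9 → close Fernhollow (overflow 19)
  25÷4 = 6 each, +1 to first 1
Round 2: Ashgrove=27 Cedarfen=15 Elkhorn=18 Greywater=15 → close Ashgrove (overflow 21)
  27÷3 = 9 each, +1 to first 0
Round 3: Cedarfen=24 Elkhorn=27 Greywater=24 → close Elkhorn (overflow 22)
  27÷2 = 13 each, +1 to first 1
Round 4: Cedarfen=38 Greywater=37 → close Greywater (overflow 30)
  37÷1 = 37 each, +1 to first 0

Closure order: Fernhollow, Ashgrove, Elkhorn, Greywater
Last habitat: Cedarfen with 75 animals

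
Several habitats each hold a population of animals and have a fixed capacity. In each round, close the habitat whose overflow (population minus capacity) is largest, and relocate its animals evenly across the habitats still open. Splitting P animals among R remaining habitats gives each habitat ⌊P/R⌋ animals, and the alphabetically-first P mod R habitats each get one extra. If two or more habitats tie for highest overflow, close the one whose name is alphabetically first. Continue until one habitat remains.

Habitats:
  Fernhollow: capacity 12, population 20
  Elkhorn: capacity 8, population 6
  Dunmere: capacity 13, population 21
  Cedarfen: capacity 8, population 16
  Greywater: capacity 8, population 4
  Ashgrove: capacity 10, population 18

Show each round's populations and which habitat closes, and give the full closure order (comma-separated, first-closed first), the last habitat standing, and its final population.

Round 1: Ashgrove=18 Cedarfen=16 Dunmere=21 Elkhorn=6 Fernhollow=20 Greywater=4 → close Ashgrove (overflow 8)
  18÷5 = 3 each, +1 to first 3
Round 2: Cedarfen=20 Dunmere=25 Elkhorn=10 Fernhollow=23 Greywater=7 → close Cedarfen (overflow 12)
  20÷4 = 5 each, +1 to first 0
Round 3: Dunmere=30 Elkhorn=15 Fernhollow=28 Greywater=12 → close Dunmere (overflow 17)
  30÷3 = 10 each, +1 to first 0
Round 4: Elkhorn=25 Fernhollow=38 Greywater=22 → close Fernhollow (overflow 26)
  38÷2 = 19 each, +1 to first 0
Round 5: Elkhorn=44 Greywater=41 → close Elkhorn (overflow 36)
  44÷1 = 44 each, +1 to first 0

Closure order: Ashgrove, Cedarfen, Dunmere, Fernhollow, Elkhorn
Last habitat: Greywater with 85 animals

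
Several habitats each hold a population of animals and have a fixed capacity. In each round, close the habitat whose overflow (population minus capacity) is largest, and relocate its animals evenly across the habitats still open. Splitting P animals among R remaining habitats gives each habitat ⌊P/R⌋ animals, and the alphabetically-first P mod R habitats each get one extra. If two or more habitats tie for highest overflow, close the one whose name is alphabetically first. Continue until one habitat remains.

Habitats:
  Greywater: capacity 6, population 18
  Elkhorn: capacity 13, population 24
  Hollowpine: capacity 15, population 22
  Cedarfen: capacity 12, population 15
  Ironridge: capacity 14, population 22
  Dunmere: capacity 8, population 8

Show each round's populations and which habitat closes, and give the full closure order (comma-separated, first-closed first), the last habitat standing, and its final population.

Round 1: Cedarfen=15 Dunmere=8 Elkhorn=24 Greywater=18 Hollowpine=22 Ironridge=22 → close Greywater (overflow 12)
  18÷5 = 3 each, +1 to first 3
Round 2: Cedarfen=19 Dunmere=12 Elkhorn=28 Hollowpine=25 Ironridge=25 → close Elkhorn (overflow 15)
  28÷4 = 7 each, +1 to first 0
Round 3: Cedarfen=26 Dunmere=19 Hollowpine=32 Ironridge=32 → close Ironridge (overflow 18)
  32÷3 = 10 each, +1 to first 2
Round 4: Cedarfen=37 Dunmere=30 Hollowpine=42 → close Hollowpine (overflow 27)
  42÷2 = 21 each, +1 to first 0
Round 5: Cedarfen=58 Dunmere=51 → close Cedarfen (overflow 46)
  58÷1 = 58 each, +1 to first 0

Closure order: Greywater, Elkhorn, Ironridge, Hollowpine, Cedarfen
Last habitat: Dunmere with 109 animals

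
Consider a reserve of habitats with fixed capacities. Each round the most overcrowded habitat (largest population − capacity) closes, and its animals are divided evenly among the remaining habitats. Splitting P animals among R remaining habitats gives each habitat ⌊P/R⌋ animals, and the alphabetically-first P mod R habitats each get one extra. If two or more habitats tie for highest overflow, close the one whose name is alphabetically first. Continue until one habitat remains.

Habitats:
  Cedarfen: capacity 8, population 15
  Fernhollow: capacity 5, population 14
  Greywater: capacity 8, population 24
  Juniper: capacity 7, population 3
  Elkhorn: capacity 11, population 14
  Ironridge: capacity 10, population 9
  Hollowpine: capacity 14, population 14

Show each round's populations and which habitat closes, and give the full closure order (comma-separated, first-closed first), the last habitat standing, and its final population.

Closure order: Greywater, Fernhollow, Cedarfen, Elkhorn, Hollowpine, Ironridge
Last habitat: Juniper with 93 animals

Round 1: Cedarfen=15 Elkhorn=14 Fernhollow=14 Greywater=24 Hollowpine=14 Ironridge=9 Juniper=3 → close Greywater (overflow 16)
  24÷6 = 4 each, +1 to first 0
Round 2: Cedarfen=19 Elkhorn=18 Fernhollow=18 Hollowpine=18 Ironridge=13 Juniper=7 → close Fernhollow (overflow 13)
  18÷5 = 3 each, +1 to first 3
Round 3: Cedarfen=23 Elkhorn=22 Hollowpine=22 Ironridge=16 Juniper=10 → close Cedarfen (overflow 15)
  23÷4 = 5 each, +1 to first 3
Round 4: Elkhorn=28 Hollowpine=28 Ironridge=22 Juniper=15 → close Elkhorn (overflow 17)
  28÷3 = 9 each, +1 to first 1
Round 5: Hollowpine=38 Ironridge=31 Juniper=24 → close Hollowpine (overflow 24)
  38÷2 = 19 each, +1 to first 0
Round 6: Ironridge=50 Juniper=43 → close Ironridge (overflow 40)
  50÷1 = 50 each, +1 to first 0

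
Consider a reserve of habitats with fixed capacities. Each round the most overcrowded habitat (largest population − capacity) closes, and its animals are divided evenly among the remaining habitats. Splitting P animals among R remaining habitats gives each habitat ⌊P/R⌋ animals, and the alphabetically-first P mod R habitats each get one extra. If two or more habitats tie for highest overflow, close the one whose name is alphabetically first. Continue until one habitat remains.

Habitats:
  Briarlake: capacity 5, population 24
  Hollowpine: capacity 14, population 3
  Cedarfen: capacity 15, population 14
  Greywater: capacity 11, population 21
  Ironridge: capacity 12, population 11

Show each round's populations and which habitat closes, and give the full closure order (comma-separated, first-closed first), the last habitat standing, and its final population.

Closure order: Briarlake, Greywater, Cedarfen, Ironridge
Last habitat: Hollowpine with 73 animals

Round 1: Briarlake=24 Cedarfen=14 Greywater=21 Hollowpine=3 Ironridge=11 → close Briarlake (overflow 19)
  24÷4 = 6 each, +1 to first 0
Round 2: Cedarfen=20 Greywater=27 Hollowpine=9 Ironridge=17 → close Greywater (overflow 16)
  27÷3 = 9 each, +1 to first 0
Round 3: Cedarfen=29 Hollowpine=18 Ironridge=26 → close Cedarfen (overflow 14)
  29÷2 = 14 each, +1 to first 1
Round 4: Hollowpine=33 Ironridge=40 → close Ironridge (overflow 28)
  40÷1 = 40 each, +1 to first 0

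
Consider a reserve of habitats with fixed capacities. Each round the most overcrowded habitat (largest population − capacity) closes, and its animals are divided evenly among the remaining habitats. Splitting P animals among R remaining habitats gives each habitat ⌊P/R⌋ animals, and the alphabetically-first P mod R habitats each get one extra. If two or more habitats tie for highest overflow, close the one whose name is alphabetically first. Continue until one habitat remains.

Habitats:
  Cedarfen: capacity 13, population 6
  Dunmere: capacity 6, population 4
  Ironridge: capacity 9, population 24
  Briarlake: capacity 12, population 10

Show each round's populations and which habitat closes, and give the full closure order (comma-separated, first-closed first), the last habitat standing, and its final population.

Closure order: Ironridge, Briarlake, Dunmere
Last habitat: Cedarfen with 44 animals

Round 1: Briarlake=10 Cedarfen=6 Dunmere=4 Ironridge=24 → close Ironridge (overflow 15)
  24÷3 = 8 each, +1 to first 0
Round 2: Briarlake=18 Cedarfen=14 Dunmere=12 → close Briarlake (overflow 6)
  18÷2 = 9 each, +1 to first 0
Round 3: Cedarfen=23 Dunmere=21 → close Dunmere (overflow 15)
  21÷1 = 21 each, +1 to first 0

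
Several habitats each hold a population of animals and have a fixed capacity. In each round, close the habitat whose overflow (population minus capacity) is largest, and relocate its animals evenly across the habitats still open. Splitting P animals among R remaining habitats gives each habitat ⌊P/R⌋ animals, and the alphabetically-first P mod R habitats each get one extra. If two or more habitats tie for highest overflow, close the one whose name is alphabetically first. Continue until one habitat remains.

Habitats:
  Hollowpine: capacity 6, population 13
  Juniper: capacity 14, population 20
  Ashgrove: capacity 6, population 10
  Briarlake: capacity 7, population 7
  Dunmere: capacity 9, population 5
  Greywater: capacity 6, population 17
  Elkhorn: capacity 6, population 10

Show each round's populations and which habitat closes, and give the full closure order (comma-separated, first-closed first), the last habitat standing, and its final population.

Round 1: Ashgrove=10 Briarlake=7 Dunmere=5 Elkhorn=10 Greywater=17 Hollowpine=13 Juniper=20 → close Greywater (overflow 11)
  17÷6 = 2 each, +1 to first 5
Round 2: Ashgrove=13 Briarlake=10 Dunmere=8 Elkhorn=13 Hollowpine=16 Juniper=22 → close Hollowpine (overflow 10)
  16÷5 = 3 each, +1 to first 1
Round 3: Ashgrove=17 Briarlake=13 Dunmere=11 Elkhorn=16 Juniper=25 → close Ashgrove (overflow 11)
  17÷4 = 4 each, +1 to first 1
Round 4: Briarlake=18 Dunmere=15 Elkhorn=20 Juniper=29 → close Juniper (overflow 15)
  29÷3 = 9 each, +1 to first 2
Round 5: Briarlake=28 Dunmere=25 Elkhorn=29 → close Elkhorn (overflow 23)
  29÷2 = 14 each, +1 to first 1
Round 6: Briarlake=43 Dunmere=39 → close Briarlake (overflow 36)
  43÷1 = 43 each, +1 to first 0

Closure order: Greywater, Hollowpine, Ashgrove, Juniper, Elkhorn, Briarlake
Last habitat: Dunmere with 82 animals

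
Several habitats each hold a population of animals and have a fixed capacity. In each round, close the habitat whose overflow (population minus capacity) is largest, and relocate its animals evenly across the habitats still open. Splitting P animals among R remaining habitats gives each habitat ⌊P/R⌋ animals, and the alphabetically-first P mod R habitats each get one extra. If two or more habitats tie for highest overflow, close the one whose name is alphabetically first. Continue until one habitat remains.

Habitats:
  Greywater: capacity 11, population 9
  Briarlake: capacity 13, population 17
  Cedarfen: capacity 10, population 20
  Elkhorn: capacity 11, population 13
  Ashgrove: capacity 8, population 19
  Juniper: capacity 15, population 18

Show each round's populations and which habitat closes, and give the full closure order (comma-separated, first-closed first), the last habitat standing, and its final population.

Round 1: Ashgrove=19 Briarlake=17 Cedarfen=20 Elkhorn=13 Greywater=9 Juniper=18 → close Ashgrove (overflow 11)
  19÷5 = 3 each, +1 to first 4
Round 2: Briarlake=21 Cedarfen=24 Elkhorn=17 Greywater=13 Juniper=21 → close Cedarfen (overflow 14)
  24÷4 = 6 each, +1 to first 0
Round 3: Briarlake=27 Elkhorn=23 Greywater=19 Juniper=27 → close Briarlake (overflow 14)
  27÷3 = 9 each, +1 to first 0
Round 4: Elkhorn=32 Greywater=28 Juniper=36 → close Elkhorn (overflow 21)
  32÷2 = 16 each, +1 to first 0
Round 5: Greywater=44 Juniper=52 → close Juniper (overflow 37)
  52÷1 = 52 each, +1 to first 0

Closure order: Ashgrove, Cedarfen, Briarlake, Elkhorn, Juniper
Last habitat: Greywater with 96 animals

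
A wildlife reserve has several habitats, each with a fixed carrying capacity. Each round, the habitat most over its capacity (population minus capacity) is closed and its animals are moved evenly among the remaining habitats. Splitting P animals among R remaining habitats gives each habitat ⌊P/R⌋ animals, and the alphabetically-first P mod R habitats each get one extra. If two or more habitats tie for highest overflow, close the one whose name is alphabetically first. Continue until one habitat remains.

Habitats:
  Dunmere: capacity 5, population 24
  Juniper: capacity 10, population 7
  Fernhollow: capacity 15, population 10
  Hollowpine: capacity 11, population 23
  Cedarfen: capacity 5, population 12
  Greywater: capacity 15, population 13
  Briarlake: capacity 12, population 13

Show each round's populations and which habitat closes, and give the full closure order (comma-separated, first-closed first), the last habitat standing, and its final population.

Round 1: Briarlake=13 Cedarfen=12 Dunmere=24 Fernhollow=10 Greywater=13 Hollowpine=23 Juniper=7 → close Dunmere (overflow 19)
  24÷6 = 4 each, +1 to first 0
Round 2: Briarlake=17 Cedarfen=16 Fernhollow=14 Greywater=17 Hollowpine=27 Juniper=11 → close Hollowpine (overflow 16)
  27÷5 = 5 each, +1 to first 2
Round 3: Briarlake=23 Cedarfen=22 Fernhollow=19 Greywater=22 Juniper=16 → close Cedarfen (overflow 17)
  22÷4 = 5 each, +1 to first 2
Round 4: Briarlake=29 Fernhollow=25 Greywater=27 Juniper=21 → close Briarlake (overflow 17)
  29÷3 = 9 each, +1 to first 2
Round 5: Fernhollow=35 Greywater=37 Juniper=30 → close Greywater (overflow 22)
  37÷2 = 18 each, +1 to first 1
Round 6: Fernhollow=54 Juniper=48 → close Fernhollow (overflow 39)
  54÷1 = 54 each, +1 to first 0

Closure order: Dunmere, Hollowpine, Cedarfen, Briarlake, Greywater, Fernhollow
Last habitat: Juniper with 102 animals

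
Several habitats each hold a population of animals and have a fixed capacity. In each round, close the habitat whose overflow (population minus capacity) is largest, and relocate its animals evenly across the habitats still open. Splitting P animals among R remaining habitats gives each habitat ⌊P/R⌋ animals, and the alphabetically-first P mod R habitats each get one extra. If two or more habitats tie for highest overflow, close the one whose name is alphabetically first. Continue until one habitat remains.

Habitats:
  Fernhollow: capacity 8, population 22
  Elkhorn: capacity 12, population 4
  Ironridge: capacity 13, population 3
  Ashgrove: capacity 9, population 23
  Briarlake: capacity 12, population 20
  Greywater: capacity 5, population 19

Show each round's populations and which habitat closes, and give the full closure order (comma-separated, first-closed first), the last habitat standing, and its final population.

Closure order: Ashgrove, Fernhollow, Greywater, Briarlake, Elkhorn
Last habitat: Ironridge with 91 animals

Round 1: Ashgrove=23 Briarlake=20 Elkhorn=4 Fernhollow=22 Greywater=19 Ironridge=3 → close Ashgrove (overflow 14)
  23÷5 = 4 each, +1 to first 3
Round 2: Briarlake=25 Elkhorn=9 Fernhollow=27 Greywater=23 Ironridge=7 → close Fernhollow (overflow 19)
  27÷4 = 6 each, +1 to first 3
Round 3: Briarlake=32 Elkhorn=16 Greywater=30 Ironridge=13 → close Greywater (overflow 25)
  30÷3 = 10 each, +1 to first 0
Round 4: Briarlake=42 Elkhorn=26 Ironridge=23 → close Briarlake (overflow 30)
  42÷2 = 21 each, +1 to first 0
Round 5: Elkhorn=47 Ironridge=44 → close Elkhorn (overflow 35)
  47÷1 = 47 each, +1 to first 0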